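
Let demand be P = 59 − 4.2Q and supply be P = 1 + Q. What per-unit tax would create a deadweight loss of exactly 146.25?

Competitive equilibrium: 59 − 4.2Q = 1 + Q → Q* = 11.1538, P* = 12.1538.
A tax t gives ΔQ = t/5.2 and wedge t, so DWL = t²/10.4.
t²/10.4 = 146.25 → t² = 1521 → t = 39.

39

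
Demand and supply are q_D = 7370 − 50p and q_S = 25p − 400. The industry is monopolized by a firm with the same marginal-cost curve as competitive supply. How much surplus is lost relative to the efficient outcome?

In inverse form: demand p = 147.4 − 0.02q, supply p = 16 + 0.04q.
Competitive equilibrium: 147.4 − 0.02q = 16 + 0.04q → q* = 2190, p* = 103.6.
Marginal revenue: MR = 147.4 − 0.04q. Set MR = MC: 147.4 − 0.04q = 16 + 0.04q → q_m = 1642.5.
Price p_m = 147.4 − 0.02·1642.5 = 114.55; MC(q_m) = 16 + 0.04·1642.5 = 81.7.
Competitive q* = 2190, so Δq = 547.5; wedge = 114.55 − 81.7 = 32.85.
The triangle = ½ × 547.5 × 32.85 = 8992.69.

8992.69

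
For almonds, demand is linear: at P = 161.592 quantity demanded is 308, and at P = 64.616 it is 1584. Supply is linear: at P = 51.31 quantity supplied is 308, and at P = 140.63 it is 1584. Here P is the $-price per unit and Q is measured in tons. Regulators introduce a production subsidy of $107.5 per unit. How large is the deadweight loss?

$39576.20

Demand slope = (64.616 − 161.592)/(1584 − 308) = −0.076, so P = 185 − 0.076Q.
Supply slope = (140.63 − 51.31)/(1584 − 308) = 0.07, so P = 29.75 + 0.07Q.
Competitive equilibrium: 185 − 0.076Q = 29.75 + 0.07Q → Q* = 1063.35616, P* = 104.18493.
The subsidy lowers effective supply by 107.5: P = 0.07Q − 77.75.
New quantity: 185 − 0.076Q = 0.07Q − 77.75 → Q' = 1799.65753.
Overproduction ΔQ = 1799.65753 − 1063.35616 = 736.30137; wedge = subsidy = 107.5.
Welfare loss = ½ × 736.30137 × 107.5 = $39576.20.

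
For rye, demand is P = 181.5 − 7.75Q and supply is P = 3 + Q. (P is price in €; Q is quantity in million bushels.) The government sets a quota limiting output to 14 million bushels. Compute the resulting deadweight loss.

Competitive equilibrium: 181.5 − 7.75Q = 3 + Q → Q* = 20.4, P* = 23.4.
At Q = 14: demand price = 181.5 − 7.75·14 = 73; supply price = 3 + 1·14 = 17.
ΔQ = 20.4 − 14 = 6.4; wedge = 73 − 17 = 56.
Welfare loss = ½ × 6.4 × 56 = €179.20 million.

€179.20 million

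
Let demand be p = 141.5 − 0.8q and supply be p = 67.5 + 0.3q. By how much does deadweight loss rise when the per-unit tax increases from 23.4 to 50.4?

Competitive equilibrium: 141.5 − 0.8q = 67.5 + 0.3q → q* = 67.2727, p* = 87.6818.
For a per-unit tax t: Δq = t/1.1, so DWL = ½·t·(t/1.1) = t²/2.2.
At t = 23.4: DWL = 248.891. At t = 50.4: DWL = 1154.618.
Increase = 1154.618 − 248.891 = 905.73.

905.73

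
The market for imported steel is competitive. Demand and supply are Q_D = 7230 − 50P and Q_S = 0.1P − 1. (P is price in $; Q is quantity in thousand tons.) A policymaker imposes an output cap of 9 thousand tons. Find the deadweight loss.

In inverse form: demand P = 144.6 − 0.02Q, supply P = 10 + 10Q.
Competitive equilibrium: 144.6 − 0.02Q = 10 + 10Q → Q* = 13.4331, P* = 144.3313.
At Q = 9: demand price = 144.6 − 0.02·9 = 144.42; supply price = 10 + 10·9 = 100.
ΔQ = 13.4331 − 9 = 4.4331; wedge = 144.42 − 100 = 44.42.
Deadweight loss = ½ × 4.4331 × 44.42 = $98.46 thousand.

$98.46 thousand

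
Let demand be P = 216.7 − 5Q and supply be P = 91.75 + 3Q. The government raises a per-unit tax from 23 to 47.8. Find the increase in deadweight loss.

Competitive equilibrium: 216.7 − 5Q = 91.75 + 3Q → Q* = 15.6188, P* = 138.6063.
For a per-unit tax t: ΔQ = t/8, so DWL = ½·t·(t/8) = t²/16.
At t = 23: DWL = 33.063. At t = 47.8: DWL = 142.803.
Increase = 142.803 − 33.063 = 109.74.

109.74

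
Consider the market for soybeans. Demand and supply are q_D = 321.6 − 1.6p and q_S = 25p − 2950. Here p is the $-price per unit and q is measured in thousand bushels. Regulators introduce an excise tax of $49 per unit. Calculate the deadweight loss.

$1805.26 thousand

In inverse form: demand p = 201 − 0.625q, supply p = 118 + 0.04q.
Competitive equilibrium: 201 − 0.625q = 118 + 0.04q → q* = 124.812, p* = 122.9925.
With the tax, the buyer price exceeds the seller price by 49: (201 − 0.625q) − (118 + 0.04q) = 49 → q' = 51.1278.
Δq = 124.812 − 51.1278 = 73.6842; the wedge equals the tax, 49.
The triangle = ½ × 73.6842 × 49 = $1805.26 thousand.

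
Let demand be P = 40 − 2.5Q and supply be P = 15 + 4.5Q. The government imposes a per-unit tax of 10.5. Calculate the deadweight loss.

Competitive equilibrium: 40 − 2.5Q = 15 + 4.5Q → Q* = 3.5714, P* = 31.0714.
With the tax, the buyer price exceeds the seller price by 10.5: (40 − 2.5Q) − (15 + 4.5Q) = 10.5 → Q' = 2.0714.
ΔQ = 3.5714 − 2.0714 = 1.5; the wedge equals the tax, 10.5.
The triangle = ½ × 1.5 × 10.5 = 7.875.

7.875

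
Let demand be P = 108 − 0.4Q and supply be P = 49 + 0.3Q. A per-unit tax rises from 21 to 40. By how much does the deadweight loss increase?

827.86

Competitive equilibrium: 108 − 0.4Q = 49 + 0.3Q → Q* = 84.2857, P* = 74.2857.
For a per-unit tax t: ΔQ = t/0.7, so DWL = ½·t·(t/0.7) = t²/1.4.
At t = 21: DWL = 315. At t = 40: DWL = 1142.857.
Increase = 1142.857 − 315 = 827.86.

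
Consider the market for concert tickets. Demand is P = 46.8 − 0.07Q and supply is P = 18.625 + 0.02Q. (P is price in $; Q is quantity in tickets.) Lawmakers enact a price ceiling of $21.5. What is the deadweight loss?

$1289.90

Competitive equilibrium: 46.8 − 0.07Q = 18.625 + 0.02Q → Q* = 313.0556, P* = 24.8861.
At the ceiling P = 21.5, quantity supplied = (21.5 − 18.625)/0.02 = 143.75.
Willingness to pay at Q' = 143.75: 46.8 − 0.07·143.75 = 36.7375.
ΔQ = 313.0556 − 143.75 = 169.3056; wedge = 36.7375 − 21.5 = 15.2375.
The triangle = ½ × 169.3056 × 15.2375 = $1289.90.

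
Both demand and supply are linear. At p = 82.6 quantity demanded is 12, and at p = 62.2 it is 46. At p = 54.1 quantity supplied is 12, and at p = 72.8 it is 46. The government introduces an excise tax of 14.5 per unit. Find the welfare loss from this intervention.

91.41

Demand slope = (62.2 − 82.6)/(46 − 12) = −0.6, so p = 89.8 − 0.6q.
Supply slope = (72.8 − 54.1)/(46 − 12) = 0.55, so p = 47.5 + 0.55q.
Competitive equilibrium: 89.8 − 0.6q = 47.5 + 0.55q → q* = 36.7826, p* = 67.7304.
With the tax, the buyer price exceeds the seller price by 14.5: (89.8 − 0.6q) − (47.5 + 0.55q) = 14.5 → q' = 24.1739.
Δq = 36.7826 − 24.1739 = 12.6087; the wedge equals the tax, 14.5.
Welfare loss = ½ × 12.6087 × 14.5 = 91.41.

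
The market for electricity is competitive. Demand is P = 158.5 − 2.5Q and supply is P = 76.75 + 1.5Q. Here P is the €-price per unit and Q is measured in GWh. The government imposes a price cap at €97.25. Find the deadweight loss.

€91.69

Competitive equilibrium: 158.5 − 2.5Q = 76.75 + 1.5Q → Q* = 20.4375, P* = 107.4063.
At the ceiling P = 97.25, quantity supplied = (97.25 − 76.75)/1.5 = 13.6667.
Willingness to pay at Q' = 13.6667: 158.5 − 2.5·13.6667 = 124.3333.
ΔQ = 20.4375 − 13.6667 = 6.7708; wedge = 124.3333 − 97.25 = 27.0833.
DWL = ½ × 6.7708 × 27.0833 = €91.69.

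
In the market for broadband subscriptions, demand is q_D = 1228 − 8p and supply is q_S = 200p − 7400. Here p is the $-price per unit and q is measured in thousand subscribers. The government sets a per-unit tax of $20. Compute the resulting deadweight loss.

$1538.46 thousand

In inverse form: demand p = 153.5 − 0.125q, supply p = 37 + 0.005q.
Competitive equilibrium: 153.5 − 0.125q = 37 + 0.005q → q* = 896.1538, p* = 41.4808.
With the tax, the buyer price exceeds the seller price by 20: (153.5 − 0.125q) − (37 + 0.005q) = 20 → q' = 742.3077.
Δq = 896.1538 − 742.3077 = 153.8461; the wedge equals the tax, 20.
Deadweight loss = ½ × 153.8461 × 20 = $1538.46 thousand.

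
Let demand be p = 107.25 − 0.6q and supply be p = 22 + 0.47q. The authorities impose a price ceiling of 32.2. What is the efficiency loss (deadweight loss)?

Competitive equilibrium: 107.25 − 0.6q = 22 + 0.47q → q* = 79.6729, p* = 59.4463.
At the ceiling p = 32.2, quantity supplied = (32.2 − 22)/0.47 = 21.7021.
Willingness to pay at q' = 21.7021: 107.25 − 0.6·21.7021 = 94.2287.
Δq = 79.6729 − 21.7021 = 57.9708; wedge = 94.2287 − 32.2 = 62.0287.
Deadweight loss = ½ × 57.9708 × 62.0287 = 1797.93.

1797.93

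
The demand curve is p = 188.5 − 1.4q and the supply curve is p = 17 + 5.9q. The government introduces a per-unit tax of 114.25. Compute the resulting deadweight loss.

894.05

Competitive equilibrium: 188.5 − 1.4q = 17 + 5.9q → q* = 23.4932, p* = 155.6096.
With the tax, the buyer price exceeds the seller price by 114.25: (188.5 − 1.4q) − (17 + 5.9q) = 114.25 → q' = 7.8425.
Δq = 23.4932 − 7.8425 = 15.6507; the wedge equals the tax, 114.25.
DWL = ½ × 15.6507 × 114.25 = 894.05.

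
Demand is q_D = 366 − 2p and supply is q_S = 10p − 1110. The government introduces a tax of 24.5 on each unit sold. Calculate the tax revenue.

1939.58

In inverse form: demand p = 183 − 0.5q, supply p = 111 + 0.1q.
Competitive equilibrium: 183 − 0.5q = 111 + 0.1q → q* = 120, p* = 123.
With the tax, the buyer price exceeds the seller price by 24.5: (183 − 0.5q) − (111 + 0.1q) = 24.5 → q' = 79.1667.
Tax revenue = 24.5 × 79.1667 = 1939.58.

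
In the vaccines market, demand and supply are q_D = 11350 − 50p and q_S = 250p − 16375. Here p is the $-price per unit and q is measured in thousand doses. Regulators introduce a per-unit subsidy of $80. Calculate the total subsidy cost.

In inverse form: demand p = 227 − 0.02q, supply p = 65.5 + 0.004q.
Competitive equilibrium: 227 − 0.02q = 65.5 + 0.004q → q* = 6729.1667, p* = 92.4167.
The subsidy lowers effective supply by 80: p = 0.004q − 14.5.
New quantity: 227 − 0.02q = 0.004q − 14.5 → q' = 10062.5.
Total subsidy cost = 80 × 10062.5 = $805000 thousand.

$805000 thousand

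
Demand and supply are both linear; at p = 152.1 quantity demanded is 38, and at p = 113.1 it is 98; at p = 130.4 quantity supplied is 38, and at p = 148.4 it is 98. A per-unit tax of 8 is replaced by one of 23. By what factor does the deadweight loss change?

8.266

Demand slope = (113.1 − 152.1)/(98 − 38) = −0.65, so p = 176.8 − 0.65q.
Supply slope = (148.4 − 130.4)/(98 − 38) = 0.3, so p = 119 + 0.3q.
Competitive equilibrium: 176.8 − 0.65q = 119 + 0.3q → q* = 60.8421, p* = 137.2526.
For a per-unit tax t: Δq = t/0.95, so DWL = ½·t·(t/0.95) = t²/1.9.
At t = 8: DWL = 33.684. At t = 23: DWL = 278.421.
Ratio = (23/8)² = 8.266.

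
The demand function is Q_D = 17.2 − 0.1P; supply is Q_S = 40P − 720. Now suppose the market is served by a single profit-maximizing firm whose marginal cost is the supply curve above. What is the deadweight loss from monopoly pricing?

294.97

In inverse form: demand P = 172 − 10Q, supply P = 18 + 0.025Q.
Competitive equilibrium: 172 − 10Q = 18 + 0.025Q → Q* = 15.3616, P* = 18.384.
Marginal revenue: MR = 172 − 20Q. Set MR = MC: 172 − 20Q = 18 + 0.025Q → Q_m = 7.6904.
Price P_m = 172 − 10·7.6904 = 95.096; MC(Q_m) = 18 + 0.025·7.6904 = 18.1923.
Competitive Q* = 15.3616, so ΔQ = 7.6712; wedge = 95.096 − 18.1923 = 76.9037.
Welfare loss = ½ × 7.6712 × 76.9037 = 294.97.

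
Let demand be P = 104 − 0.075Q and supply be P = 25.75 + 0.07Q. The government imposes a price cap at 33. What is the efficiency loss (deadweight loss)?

13787.25

Competitive equilibrium: 104 − 0.075Q = 25.75 + 0.07Q → Q* = 539.6552, P* = 63.5259.
At the ceiling P = 33, quantity supplied = (33 − 25.75)/0.07 = 103.5714.
Willingness to pay at Q' = 103.5714: 104 − 0.075·103.5714 = 96.2321.
ΔQ = 539.6552 − 103.5714 = 436.0838; wedge = 96.2321 − 33 = 63.2321.
Welfare loss = ½ × 436.0838 × 63.2321 = 13787.25.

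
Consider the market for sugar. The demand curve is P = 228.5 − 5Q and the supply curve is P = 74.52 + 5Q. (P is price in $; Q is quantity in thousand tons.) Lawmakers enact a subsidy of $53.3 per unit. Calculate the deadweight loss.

$142.04 thousand

Competitive equilibrium: 228.5 − 5Q = 74.52 + 5Q → Q* = 15.398, P* = 151.51.
The subsidy lowers effective supply by 53.3: P = 21.22 + 5Q.
New quantity: 228.5 − 5Q = 21.22 + 5Q → Q' = 20.728.
Overproduction ΔQ = 20.728 − 15.398 = 5.33; wedge = subsidy = 53.3.
The triangle = ½ × 5.33 × 53.3 = $142.04 thousand.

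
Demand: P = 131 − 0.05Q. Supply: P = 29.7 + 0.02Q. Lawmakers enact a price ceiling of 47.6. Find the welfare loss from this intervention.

Competitive equilibrium: 131 − 0.05Q = 29.7 + 0.02Q → Q* = 1447.1429, P* = 58.6429.
At the ceiling P = 47.6, quantity supplied = (47.6 − 29.7)/0.02 = 895.
Willingness to pay at Q' = 895: 131 − 0.05·895 = 86.25.
ΔQ = 1447.1429 − 895 = 552.1429; wedge = 86.25 − 47.6 = 38.65.
DWL = ½ × 552.1429 × 38.65 = 10670.16.

10670.16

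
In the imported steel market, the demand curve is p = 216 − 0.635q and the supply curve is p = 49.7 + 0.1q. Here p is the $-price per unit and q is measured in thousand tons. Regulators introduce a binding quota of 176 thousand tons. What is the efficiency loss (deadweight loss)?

Competitive equilibrium: 216 − 0.635q = 49.7 + 0.1q → q* = 226.2585, p* = 72.3259.
At q = 176: demand price = 216 − 0.635·176 = 104.24; supply price = 49.7 + 0.1·176 = 67.3.
Δq = 226.2585 − 176 = 50.2585; wedge = 104.24 − 67.3 = 36.94.
DWL = ½ × 50.2585 × 36.94 = $928.27 thousand.

$928.27 thousand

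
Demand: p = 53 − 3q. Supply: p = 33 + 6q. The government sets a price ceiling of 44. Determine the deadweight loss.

0.68

Competitive equilibrium: 53 − 3q = 33 + 6q → q* = 2.2222, p* = 46.3333.
At the ceiling p = 44, quantity supplied = (44 − 33)/6 = 1.8333.
Willingness to pay at q' = 1.8333: 53 − 3·1.8333 = 47.5001.
Δq = 2.2222 − 1.8333 = 0.3889; wedge = 47.5001 − 44 = 3.5001.
Welfare loss = ½ × 0.3889 × 3.5001 = 0.68.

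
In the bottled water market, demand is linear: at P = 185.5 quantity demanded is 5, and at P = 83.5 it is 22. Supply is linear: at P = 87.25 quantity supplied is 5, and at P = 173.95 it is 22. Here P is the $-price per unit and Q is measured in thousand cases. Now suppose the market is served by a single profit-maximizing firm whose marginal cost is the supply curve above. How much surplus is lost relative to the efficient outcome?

Demand slope = (83.5 − 185.5)/(22 − 5) = −6, so P = 215.5 − 6Q.
Supply slope = (173.95 − 87.25)/(22 − 5) = 5.1, so P = 61.75 + 5.1Q.
Competitive equilibrium: 215.5 − 6Q = 61.75 + 5.1Q → Q* = 13.8514, P* = 132.3919.
Marginal revenue: MR = 215.5 − 12Q. Set MR = MC: 215.5 − 12Q = 61.75 + 5.1Q → Q_m = 8.9912.
Price P_m = 215.5 − 6·8.9912 = 161.5528; MC(Q_m) = 61.75 + 5.1·8.9912 = 107.6051.
Competitive Q* = 13.8514, so ΔQ = 4.8602; wedge = 161.5528 − 107.6051 = 53.9477.
DWL = ½ × 4.8602 × 53.9477 = $131.10 thousand.

$131.10 thousand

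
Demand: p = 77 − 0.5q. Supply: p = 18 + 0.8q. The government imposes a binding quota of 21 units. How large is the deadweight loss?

386.50

Competitive equilibrium: 77 − 0.5q = 18 + 0.8q → q* = 45.3846, p* = 54.3077.
At q = 21: demand price = 77 − 0.5·21 = 66.5; supply price = 18 + 0.8·21 = 34.8.
Δq = 45.3846 − 21 = 24.3846; wedge = 66.5 − 34.8 = 31.7.
Welfare loss = ½ × 24.3846 × 31.7 = 386.50.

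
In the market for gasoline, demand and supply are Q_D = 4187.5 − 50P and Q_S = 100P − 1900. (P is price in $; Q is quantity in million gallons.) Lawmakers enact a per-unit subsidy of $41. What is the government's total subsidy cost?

In inverse form: demand P = 83.75 − 0.02Q, supply P = 19 + 0.01Q.
Competitive equilibrium: 83.75 − 0.02Q = 19 + 0.01Q → Q* = 2158.3333, P* = 40.5833.
The subsidy lowers effective supply by 41: P = 0.01Q − 22.
New quantity: 83.75 − 0.02Q = 0.01Q − 22 → Q' = 3525.
Total subsidy cost = 41 × 3525 = $144525 million.

$144525 million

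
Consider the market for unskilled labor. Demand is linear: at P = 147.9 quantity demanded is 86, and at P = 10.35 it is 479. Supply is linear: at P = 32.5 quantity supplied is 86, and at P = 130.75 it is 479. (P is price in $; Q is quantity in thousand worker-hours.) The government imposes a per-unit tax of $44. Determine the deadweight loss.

$1613.33 thousand

Demand slope = (10.35 − 147.9)/(479 − 86) = −0.35, so P = 178 − 0.35Q.
Supply slope = (130.75 − 32.5)/(479 − 86) = 0.25, so P = 11 + 0.25Q.
Competitive equilibrium: 178 − 0.35Q = 11 + 0.25Q → Q* = 278.3333, P* = 80.5833.
With the tax, the buyer price exceeds the seller price by 44: (178 − 0.35Q) − (11 + 0.25Q) = 44 → Q' = 205.
ΔQ = 278.3333 − 205 = 73.3333; the wedge equals the tax, 44.
DWL = ½ × 73.3333 × 44 = $1613.33 thousand.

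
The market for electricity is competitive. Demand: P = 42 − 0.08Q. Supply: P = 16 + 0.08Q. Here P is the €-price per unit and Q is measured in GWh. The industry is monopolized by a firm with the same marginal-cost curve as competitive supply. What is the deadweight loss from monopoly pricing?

€234.72

Competitive equilibrium: 42 − 0.08Q = 16 + 0.08Q → Q* = 162.5, P* = 29.
Marginal revenue: MR = 42 − 0.16Q. Set MR = MC: 42 − 0.16Q = 16 + 0.08Q → Q_m = 108.3333.
Price P_m = 42 − 0.08·108.3333 = 33.3333; MC(Q_m) = 16 + 0.08·108.3333 = 24.6667.
Competitive Q* = 162.5, so ΔQ = 54.1667; wedge = 33.3333 − 24.6667 = 8.6666.
Welfare loss = ½ × 54.1667 × 8.6666 = €234.72.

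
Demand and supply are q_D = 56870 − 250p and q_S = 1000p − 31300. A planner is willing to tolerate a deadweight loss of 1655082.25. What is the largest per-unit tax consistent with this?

In inverse form: demand p = 227.48 − 0.004q, supply p = 31.3 + 0.001q.
Competitive equilibrium: 227.48 − 0.004q = 31.3 + 0.001q → q* = 39236, p* = 70.536.
A tax t gives Δq = t/0.005 and wedge t, so DWL = t²/0.01.
t²/0.01 = 1655082.25 → t² = 16550.8225 → t = 128.65.

128.65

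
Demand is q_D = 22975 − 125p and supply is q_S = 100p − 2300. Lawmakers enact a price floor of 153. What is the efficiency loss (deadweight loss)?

232562.50

In inverse form: demand p = 183.8 − 0.008q, supply p = 23 + 0.01q.
Competitive equilibrium: 183.8 − 0.008q = 23 + 0.01q → q* = 8933.3333, p* = 112.3333.
At the floor p = 153, quantity demanded = (183.8 − 153)/0.008 = 3850.
Sellers' marginal cost at q' = 3850: 23 + 0.01·3850 = 61.5.
Δq = 8933.3333 − 3850 = 5083.3333; wedge = 153 − 61.5 = 91.5.
DWL = ½ × 5083.3333 × 91.5 = 232562.50.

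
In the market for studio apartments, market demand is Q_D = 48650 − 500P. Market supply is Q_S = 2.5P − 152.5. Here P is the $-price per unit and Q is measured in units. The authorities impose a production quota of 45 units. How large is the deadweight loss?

$412.44

In inverse form: demand P = 97.3 − 0.002Q, supply P = 61 + 0.4Q.
Competitive equilibrium: 97.3 − 0.002Q = 61 + 0.4Q → Q* = 90.2985, P* = 97.1194.
At Q = 45: demand price = 97.3 − 0.002·45 = 97.21; supply price = 61 + 0.4·45 = 79.
ΔQ = 90.2985 − 45 = 45.2985; wedge = 97.21 − 79 = 18.21.
Welfare loss = ½ × 45.2985 × 18.21 = $412.44.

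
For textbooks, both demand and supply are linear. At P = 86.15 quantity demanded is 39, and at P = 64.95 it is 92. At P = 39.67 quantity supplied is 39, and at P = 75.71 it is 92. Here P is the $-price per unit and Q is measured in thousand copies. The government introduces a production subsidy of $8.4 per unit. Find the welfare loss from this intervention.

$32.67 thousand

Demand slope = (64.95 − 86.15)/(92 − 39) = −0.4, so P = 101.75 − 0.4Q.
Supply slope = (75.71 − 39.67)/(92 − 39) = 0.68, so P = 13.15 + 0.68Q.
Competitive equilibrium: 101.75 − 0.4Q = 13.15 + 0.68Q → Q* = 82.037, P* = 68.9352.
The subsidy lowers effective supply by 8.4: P = 4.75 + 0.68Q.
New quantity: 101.75 − 0.4Q = 4.75 + 0.68Q → Q' = 89.8148.
Overproduction ΔQ = 89.8148 − 82.037 = 7.7778; wedge = subsidy = 8.4.
DWL = ½ × 7.7778 × 8.4 = $32.67 thousand.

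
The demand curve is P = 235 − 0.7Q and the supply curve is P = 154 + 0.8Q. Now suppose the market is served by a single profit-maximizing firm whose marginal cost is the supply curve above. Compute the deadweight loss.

Competitive equilibrium: 235 − 0.7Q = 154 + 0.8Q → Q* = 54, P* = 197.2.
Marginal revenue: MR = 235 − 1.4Q. Set MR = MC: 235 − 1.4Q = 154 + 0.8Q → Q_m = 36.8182.
Price P_m = 235 − 0.7·36.8182 = 209.2273; MC(Q_m) = 154 + 0.8·36.8182 = 183.4546.
Competitive Q* = 54, so ΔQ = 17.1818; wedge = 209.2273 − 183.4546 = 25.7727.
DWL = ½ × 17.1818 × 25.7727 = 221.41.

221.41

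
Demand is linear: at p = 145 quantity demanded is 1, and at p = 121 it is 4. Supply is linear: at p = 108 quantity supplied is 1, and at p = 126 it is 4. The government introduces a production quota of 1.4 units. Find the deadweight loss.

35.21

Demand slope = (121 − 145)/(4 − 1) = −8, so p = 153 − 8q.
Supply slope = (126 − 108)/(4 − 1) = 6, so p = 102 + 6q.
Competitive equilibrium: 153 − 8q = 102 + 6q → q* = 3.6429, p* = 123.8571.
At q = 1.4: demand price = 153 − 8·1.4 = 141.8; supply price = 102 + 6·1.4 = 110.4.
Δq = 3.6429 − 1.4 = 2.2429; wedge = 141.8 − 110.4 = 31.4.
DWL = ½ × 2.2429 × 31.4 = 35.21.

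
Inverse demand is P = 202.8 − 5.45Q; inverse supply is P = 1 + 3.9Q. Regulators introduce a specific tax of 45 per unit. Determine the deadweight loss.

108.29

Competitive equilibrium: 202.8 − 5.45Q = 1 + 3.9Q → Q* = 21.5829, P* = 85.1733.
With the tax, the buyer price exceeds the seller price by 45: (202.8 − 5.45Q) − (1 + 3.9Q) = 45 → Q' = 16.7701.
ΔQ = 21.5829 − 16.7701 = 4.8128; the wedge equals the tax, 45.
The triangle = ½ × 4.8128 × 45 = 108.29.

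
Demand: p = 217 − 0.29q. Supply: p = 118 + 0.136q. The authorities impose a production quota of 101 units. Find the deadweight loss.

Competitive equilibrium: 217 − 0.29q = 118 + 0.136q → q* = 232.39437, p* = 149.60563.
At q = 101: demand price = 217 − 0.29·101 = 187.71; supply price = 118 + 0.136·101 = 131.736.
Δq = 232.39437 − 101 = 131.39437; wedge = 187.71 − 131.736 = 55.974.
Deadweight loss = ½ × 131.39437 × 55.974 = 3677.33.

3677.33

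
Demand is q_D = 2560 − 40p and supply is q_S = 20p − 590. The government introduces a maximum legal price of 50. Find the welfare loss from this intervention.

93.75

In inverse form: demand p = 64 − 0.025q, supply p = 29.5 + 0.05q.
Competitive equilibrium: 64 − 0.025q = 29.5 + 0.05q → q* = 460, p* = 52.5.
At the ceiling p = 50, quantity supplied = (50 − 29.5)/0.05 = 410.
Willingness to pay at q' = 410: 64 − 0.025·410 = 53.75.
Δq = 460 − 410 = 50; wedge = 53.75 − 50 = 3.75.
The triangle = ½ × 50 × 3.75 = 93.75.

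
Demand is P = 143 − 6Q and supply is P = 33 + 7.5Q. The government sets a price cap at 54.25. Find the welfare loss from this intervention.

190.67

Competitive equilibrium: 143 − 6Q = 33 + 7.5Q → Q* = 8.1481, P* = 94.1111.
At the ceiling P = 54.25, quantity supplied = (54.25 − 33)/7.5 = 2.8333.
Willingness to pay at Q' = 2.8333: 143 − 6·2.8333 = 126.0002.
ΔQ = 8.1481 − 2.8333 = 5.3148; wedge = 126.0002 − 54.25 = 71.7502.
DWL = ½ × 5.3148 × 71.7502 = 190.67.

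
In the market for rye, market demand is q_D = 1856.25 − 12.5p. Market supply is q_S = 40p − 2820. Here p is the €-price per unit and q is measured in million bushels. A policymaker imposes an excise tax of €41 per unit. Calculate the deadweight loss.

In inverse form: demand p = 148.5 − 0.08q, supply p = 70.5 + 0.025q.
Competitive equilibrium: 148.5 − 0.08q = 70.5 + 0.025q → q* = 742.8571, p* = 89.0714.
With the tax, the buyer price exceeds the seller price by 41: (148.5 − 0.08q) − (70.5 + 0.025q) = 41 → q' = 352.381.
Δq = 742.8571 − 352.381 = 390.4761; the wedge equals the tax, 41.
Welfare loss = ½ × 390.4761 × 41 = €8004.76 million.

€8004.76 million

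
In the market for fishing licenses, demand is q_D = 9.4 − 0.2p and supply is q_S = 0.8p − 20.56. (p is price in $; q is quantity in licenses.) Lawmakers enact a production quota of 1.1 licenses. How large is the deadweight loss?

$16.65

In inverse form: demand p = 47 − 5q, supply p = 25.7 + 1.25q.
Competitive equilibrium: 47 − 5q = 25.7 + 1.25q → q* = 3.408, p* = 29.96.
At q = 1.1: demand price = 47 − 5·1.1 = 41.5; supply price = 25.7 + 1.25·1.1 = 27.075.
Δq = 3.408 − 1.1 = 2.308; wedge = 41.5 − 27.075 = 14.425.
DWL = ½ × 2.308 × 14.425 = $16.65.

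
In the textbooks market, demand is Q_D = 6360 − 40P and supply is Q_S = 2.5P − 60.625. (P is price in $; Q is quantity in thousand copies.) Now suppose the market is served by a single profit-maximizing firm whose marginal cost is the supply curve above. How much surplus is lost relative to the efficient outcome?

$65.93 thousand

In inverse form: demand P = 159 − 0.025Q, supply P = 24.25 + 0.4Q.
Competitive equilibrium: 159 − 0.025Q = 24.25 + 0.4Q → Q* = 317.0588, P* = 151.0735.
Marginal revenue: MR = 159 − 0.05Q. Set MR = MC: 159 − 0.05Q = 24.25 + 0.4Q → Q_m = 299.4444.
Price P_m = 159 − 0.025·299.4444 = 151.5139; MC(Q_m) = 24.25 + 0.4·299.4444 = 144.0278.
Competitive Q* = 317.0588, so ΔQ = 17.6144; wedge = 151.5139 − 144.0278 = 7.4861.
DWL = ½ × 17.6144 × 7.4861 = $65.93 thousand.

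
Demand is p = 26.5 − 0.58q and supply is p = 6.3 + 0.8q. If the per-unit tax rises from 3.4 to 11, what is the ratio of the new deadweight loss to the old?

10.467

Competitive equilibrium: 26.5 − 0.58q = 6.3 + 0.8q → q* = 14.6377, p* = 18.0101.
For a per-unit tax t: Δq = t/1.38, so DWL = ½·t·(t/1.38) = t²/2.76.
At t = 3.4: DWL = 4.188. At t = 11: DWL = 43.841.
Ratio = (11/3.4)² = 10.467.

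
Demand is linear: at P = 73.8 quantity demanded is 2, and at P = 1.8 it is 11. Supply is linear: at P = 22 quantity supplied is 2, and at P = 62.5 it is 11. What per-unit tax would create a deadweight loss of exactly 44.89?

Demand slope = (1.8 − 73.8)/(11 − 2) = −8, so P = 89.8 − 8Q.
Supply slope = (62.5 − 22)/(11 − 2) = 4.5, so P = 13 + 4.5Q.
Competitive equilibrium: 89.8 − 8Q = 13 + 4.5Q → Q* = 6.144, P* = 40.648.
A tax t gives ΔQ = t/12.5 and wedge t, so DWL = t²/25.
t²/25 = 44.89 → t² = 1122.25 → t = 33.5.

33.5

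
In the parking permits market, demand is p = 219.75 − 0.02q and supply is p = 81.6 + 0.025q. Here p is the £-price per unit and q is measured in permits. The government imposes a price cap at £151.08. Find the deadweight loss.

£1902.70

Competitive equilibrium: 219.75 − 0.02q = 81.6 + 0.025q → q* = 3070, p* = 158.35.
At the ceiling p = 151.08, quantity supplied = (151.08 − 81.6)/0.025 = 2779.2.
Willingness to pay at q' = 2779.2: 219.75 − 0.02·2779.2 = 164.166.
Δq = 3070 − 2779.2 = 290.8; wedge = 164.166 − 151.08 = 13.086.
The triangle = ½ × 290.8 × 13.086 = £1902.70.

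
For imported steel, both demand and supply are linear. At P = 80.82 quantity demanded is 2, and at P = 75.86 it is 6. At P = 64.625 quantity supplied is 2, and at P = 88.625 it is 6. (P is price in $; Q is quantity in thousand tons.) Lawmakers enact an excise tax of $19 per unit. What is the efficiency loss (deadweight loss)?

$24.93 thousand

Demand slope = (75.86 − 80.82)/(6 − 2) = −1.24, so P = 83.3 − 1.24Q.
Supply slope = (88.625 − 64.625)/(6 − 2) = 6, so P = 52.625 + 6Q.
Competitive equilibrium: 83.3 − 1.24Q = 52.625 + 6Q → Q* = 4.2369, P* = 78.0463.
With the tax, the buyer price exceeds the seller price by 19: (83.3 − 1.24Q) − (52.625 + 6Q) = 19 → Q' = 1.6126.
ΔQ = 4.2369 − 1.6126 = 2.6243; the wedge equals the tax, 19.
Deadweight loss = ½ × 2.6243 × 19 = $24.93 thousand.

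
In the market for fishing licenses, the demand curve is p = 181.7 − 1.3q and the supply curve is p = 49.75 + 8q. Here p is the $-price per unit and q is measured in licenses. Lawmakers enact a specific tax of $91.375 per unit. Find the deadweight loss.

Competitive equilibrium: 181.7 − 1.3q = 49.75 + 8q → q* = 14.1882, p* = 163.2554.
With the tax, the buyer price exceeds the seller price by 91.375: (181.7 − 1.3q) − (49.75 + 8q) = 91.375 → q' = 4.3629.
Δq = 14.1882 − 4.3629 = 9.8253; the wedge equals the tax, 91.375.
DWL = ½ × 9.8253 × 91.375 = $448.89.

$448.89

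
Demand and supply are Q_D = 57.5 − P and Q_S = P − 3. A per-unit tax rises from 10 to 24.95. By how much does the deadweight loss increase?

In inverse form: demand P = 57.5 − Q, supply P = 3 + Q.
Competitive equilibrium: 57.5 − Q = 3 + Q → Q* = 27.25, P* = 30.25.
For a per-unit tax t: ΔQ = t/2, so DWL = ½·t·(t/2) = t²/4.
At t = 10: DWL = 25. At t = 24.95: DWL = 155.626.
Increase = 155.626 − 25 = 130.63.

130.63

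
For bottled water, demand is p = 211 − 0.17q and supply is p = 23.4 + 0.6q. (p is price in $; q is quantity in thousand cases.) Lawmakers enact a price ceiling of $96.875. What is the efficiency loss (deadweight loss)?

Competitive equilibrium: 211 − 0.17q = 23.4 + 0.6q → q* = 243.63636, p* = 169.58182.
At the ceiling p = 96.875, quantity supplied = (96.875 − 23.4)/0.6 = 122.45833.
Willingness to pay at q' = 122.45833: 211 − 0.17·122.45833 = 190.18208.
Δq = 243.63636 − 122.45833 = 121.17803; wedge = 190.18208 − 96.875 = 93.30708.
The triangle = ½ × 121.17803 × 93.30708 = $5653.38 thousand.

$5653.38 thousand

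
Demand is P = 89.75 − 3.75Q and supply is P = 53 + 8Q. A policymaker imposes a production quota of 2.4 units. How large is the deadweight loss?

Competitive equilibrium: 89.75 − 3.75Q = 53 + 8Q → Q* = 3.1277, P* = 78.0213.
At Q = 2.4: demand price = 89.75 − 3.75·2.4 = 80.75; supply price = 53 + 8·2.4 = 72.2.
ΔQ = 3.1277 − 2.4 = 0.7277; wedge = 80.75 − 72.2 = 8.55.
The triangle = ½ × 0.7277 × 8.55 = 3.11.

3.11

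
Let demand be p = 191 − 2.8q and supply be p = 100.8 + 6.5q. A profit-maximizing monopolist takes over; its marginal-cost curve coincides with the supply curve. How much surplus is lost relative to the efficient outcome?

23.42

Competitive equilibrium: 191 − 2.8q = 100.8 + 6.5q → q* = 9.6989, p* = 163.843.
Marginal revenue: MR = 191 − 5.6q. Set MR = MC: 191 − 5.6q = 100.8 + 6.5q → q_m = 7.4545.
Price p_m = 191 − 2.8·7.4545 = 170.1274; MC(q_m) = 100.8 + 6.5·7.4545 = 149.2543.
Competitive q* = 9.6989, so Δq = 2.2444; wedge = 170.1274 − 149.2543 = 20.8731.
Deadweight loss = ½ × 2.2444 × 20.8731 = 23.42.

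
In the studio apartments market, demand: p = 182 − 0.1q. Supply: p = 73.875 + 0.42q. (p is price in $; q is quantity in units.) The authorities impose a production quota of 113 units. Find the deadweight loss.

Competitive equilibrium: 182 − 0.1q = 73.875 + 0.42q → q* = 207.9327, p* = 161.2067.
At q = 113: demand price = 182 − 0.1·113 = 170.7; supply price = 73.875 + 0.42·113 = 121.335.
Δq = 207.9327 − 113 = 94.9327; wedge = 170.7 − 121.335 = 49.365.
The triangle = ½ × 94.9327 × 49.365 = $2343.18.

$2343.18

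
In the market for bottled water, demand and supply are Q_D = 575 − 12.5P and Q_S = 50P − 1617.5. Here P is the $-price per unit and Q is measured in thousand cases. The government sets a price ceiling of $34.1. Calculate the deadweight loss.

In inverse form: demand P = 46 − 0.08Q, supply P = 32.35 + 0.02Q.
Competitive equilibrium: 46 − 0.08Q = 32.35 + 0.02Q → Q* = 136.5, P* = 35.08.
At the ceiling P = 34.1, quantity supplied = (34.1 − 32.35)/0.02 = 87.5.
Willingness to pay at Q' = 87.5: 46 − 0.08·87.5 = 39.
ΔQ = 136.5 − 87.5 = 49; wedge = 39 − 34.1 = 4.9.
Welfare loss = ½ × 49 × 4.9 = $120.05 thousand.

$120.05 thousand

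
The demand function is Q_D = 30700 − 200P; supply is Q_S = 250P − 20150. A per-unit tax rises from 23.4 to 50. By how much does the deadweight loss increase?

108468.89

In inverse form: demand P = 153.5 − 0.005Q, supply P = 80.6 + 0.004Q.
Competitive equilibrium: 153.5 − 0.005Q = 80.6 + 0.004Q → Q* = 8100, P* = 113.
For a per-unit tax t: ΔQ = t/0.009, so DWL = ½·t·(t/0.009) = t²/0.018.
At t = 23.4: DWL = 30420. At t = 50: DWL = 138888.889.
Increase = 138888.889 − 30420 = 108468.89.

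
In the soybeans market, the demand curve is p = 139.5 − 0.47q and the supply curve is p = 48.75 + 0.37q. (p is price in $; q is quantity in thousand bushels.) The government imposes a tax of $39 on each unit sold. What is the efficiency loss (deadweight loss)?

Competitive equilibrium: 139.5 − 0.47q = 48.75 + 0.37q → q* = 108.0357, p* = 88.7232.
With the tax, the buyer price exceeds the seller price by 39: (139.5 − 0.47q) − (48.75 + 0.37q) = 39 → q' = 61.6071.
Δq = 108.0357 − 61.6071 = 46.4286; the wedge equals the tax, 39.
The triangle = ½ × 46.4286 × 39 = $905.36 thousand.

$905.36 thousand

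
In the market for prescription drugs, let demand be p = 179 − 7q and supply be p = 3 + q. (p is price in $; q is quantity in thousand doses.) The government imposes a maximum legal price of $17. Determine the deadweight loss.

$256 thousand

Competitive equilibrium: 179 − 7q = 3 + q → q* = 22, p* = 25.
At the ceiling p = 17, quantity supplied = (17 − 3)/1 = 14.
Willingness to pay at q' = 14: 179 − 7·14 = 81.
Δq = 22 − 14 = 8; wedge = 81 − 17 = 64.
The triangle = ½ × 8 × 64 = $256 thousand.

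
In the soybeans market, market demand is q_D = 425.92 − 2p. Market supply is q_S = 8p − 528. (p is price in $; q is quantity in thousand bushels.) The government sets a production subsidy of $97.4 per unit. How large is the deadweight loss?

In inverse form: demand p = 212.96 − 0.5q, supply p = 66 + 0.125q.
Competitive equilibrium: 212.96 − 0.5q = 66 + 0.125q → q* = 235.136, p* = 95.392.
The subsidy lowers effective supply by 97.4: p = 0.125q − 31.4.
New quantity: 212.96 − 0.5q = 0.125q − 31.4 → q' = 390.976.
Overproduction Δq = 390.976 − 235.136 = 155.84; wedge = subsidy = 97.4.
Deadweight loss = ½ × 155.84 × 97.4 = $7589.408 thousand.

$7589.408 thousand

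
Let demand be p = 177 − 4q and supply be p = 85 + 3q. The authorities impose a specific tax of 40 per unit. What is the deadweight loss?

114.29

Competitive equilibrium: 177 − 4q = 85 + 3q → q* = 13.1429, p* = 124.4286.
With the tax, the buyer price exceeds the seller price by 40: (177 − 4q) − (85 + 3q) = 40 → q' = 7.4286.
Δq = 13.1429 − 7.4286 = 5.7143; the wedge equals the tax, 40.
DWL = ½ × 5.7143 × 40 = 114.29.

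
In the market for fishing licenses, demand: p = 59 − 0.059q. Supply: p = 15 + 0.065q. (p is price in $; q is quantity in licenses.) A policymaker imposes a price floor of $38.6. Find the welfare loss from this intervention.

$5.11

Competitive equilibrium: 59 − 0.059q = 15 + 0.065q → q* = 354.8387, p* = 38.0645.
At the floor p = 38.6, quantity demanded = (59 − 38.6)/0.059 = 345.7627.
Sellers' marginal cost at q' = 345.7627: 15 + 0.065·345.7627 = 37.4746.
Δq = 354.8387 − 345.7627 = 9.076; wedge = 38.6 − 37.4746 = 1.1254.
DWL = ½ × 9.076 × 1.1254 = $5.11.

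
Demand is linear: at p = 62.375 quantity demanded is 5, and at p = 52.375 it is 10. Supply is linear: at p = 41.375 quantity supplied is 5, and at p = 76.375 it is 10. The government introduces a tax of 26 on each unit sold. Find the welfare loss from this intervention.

Demand slope = (52.375 − 62.375)/(10 − 5) = −2, so p = 72.375 − 2q.
Supply slope = (76.375 − 41.375)/(10 − 5) = 7, so p = 6.375 + 7q.
Competitive equilibrium: 72.375 − 2q = 6.375 + 7q → q* = 7.3333, p* = 57.7083.
With the tax, the buyer price exceeds the seller price by 26: (72.375 − 2q) − (6.375 + 7q) = 26 → q' = 4.4444.
Δq = 7.3333 − 4.4444 = 2.8889; the wedge equals the tax, 26.
Welfare loss = ½ × 2.8889 × 26 = 37.56.

37.56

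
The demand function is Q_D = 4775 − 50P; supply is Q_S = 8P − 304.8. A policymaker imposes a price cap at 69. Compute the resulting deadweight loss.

1602.28

In inverse form: demand P = 95.5 − 0.02Q, supply P = 38.1 + 0.125Q.
Competitive equilibrium: 95.5 − 0.02Q = 38.1 + 0.125Q → Q* = 395.8621, P* = 87.5828.
At the ceiling P = 69, quantity supplied = (69 − 38.1)/0.125 = 247.2.
Willingness to pay at Q' = 247.2: 95.5 − 0.02·247.2 = 90.556.
ΔQ = 395.8621 − 247.2 = 148.6621; wedge = 90.556 − 69 = 21.556.
DWL = ½ × 148.6621 × 21.556 = 1602.28.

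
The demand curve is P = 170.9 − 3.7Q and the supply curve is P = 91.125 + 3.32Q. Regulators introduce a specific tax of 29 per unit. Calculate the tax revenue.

209.75

Competitive equilibrium: 170.9 − 3.7Q = 91.125 + 3.32Q → Q* = 11.364, P* = 128.8533.
With the tax, the buyer price exceeds the seller price by 29: (170.9 − 3.7Q) − (91.125 + 3.32Q) = 29 → Q' = 7.2329.
Tax revenue = 29 × 7.2329 = 209.75.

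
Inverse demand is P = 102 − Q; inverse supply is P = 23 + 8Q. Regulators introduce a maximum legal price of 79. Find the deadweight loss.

Competitive equilibrium: 102 − Q = 23 + 8Q → Q* = 8.7778, P* = 93.2222.
At the ceiling P = 79, quantity supplied = (79 − 23)/8 = 7.
Willingness to pay at Q' = 7: 102 − 1·7 = 95.
ΔQ = 8.7778 − 7 = 1.7778; wedge = 95 − 79 = 16.
DWL = ½ × 1.7778 × 16 = 14.22.

14.22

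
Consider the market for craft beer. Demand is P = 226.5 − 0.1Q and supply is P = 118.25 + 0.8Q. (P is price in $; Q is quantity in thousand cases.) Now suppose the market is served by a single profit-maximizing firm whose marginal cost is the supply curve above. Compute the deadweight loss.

Competitive equilibrium: 226.5 − 0.1Q = 118.25 + 0.8Q → Q* = 120.2778, P* = 214.4722.
Marginal revenue: MR = 226.5 − 0.2Q. Set MR = MC: 226.5 − 0.2Q = 118.25 + 0.8Q → Q_m = 108.25.
Price P_m = 226.5 − 0.1·108.25 = 215.675; MC(Q_m) = 118.25 + 0.8·108.25 = 204.85.
Competitive Q* = 120.2778, so ΔQ = 12.0278; wedge = 215.675 − 204.85 = 10.825.
Welfare loss = ½ × 12.0278 × 10.825 = $65.10 thousand.

$65.10 thousand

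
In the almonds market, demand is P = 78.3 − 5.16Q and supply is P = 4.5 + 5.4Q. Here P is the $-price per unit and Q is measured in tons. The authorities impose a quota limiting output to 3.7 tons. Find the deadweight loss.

Competitive equilibrium: 78.3 − 5.16Q = 4.5 + 5.4Q → Q* = 6.9886, P* = 42.2386.
At Q = 3.7: demand price = 78.3 − 5.16·3.7 = 59.208; supply price = 4.5 + 5.4·3.7 = 24.48.
ΔQ = 6.9886 − 3.7 = 3.2886; wedge = 59.208 − 24.48 = 34.728.
DWL = ½ × 3.2886 × 34.728 = $57.10.

$57.10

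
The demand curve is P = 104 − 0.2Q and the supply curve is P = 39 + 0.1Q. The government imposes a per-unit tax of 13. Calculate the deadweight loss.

281.67

Competitive equilibrium: 104 − 0.2Q = 39 + 0.1Q → Q* = 216.6667, P* = 60.6667.
With the tax, the buyer price exceeds the seller price by 13: (104 − 0.2Q) − (39 + 0.1Q) = 13 → Q' = 173.3333.
ΔQ = 216.6667 − 173.3333 = 43.3334; the wedge equals the tax, 13.
The triangle = ½ × 43.3334 × 13 = 281.67.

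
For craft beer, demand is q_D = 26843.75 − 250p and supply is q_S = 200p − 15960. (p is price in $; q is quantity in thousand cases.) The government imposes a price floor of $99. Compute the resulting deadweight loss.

In inverse form: demand p = 107.375 − 0.004q, supply p = 79.8 + 0.005q.
Competitive equilibrium: 107.375 − 0.004q = 79.8 + 0.005q → q* = 3063.88889, p* = 95.11944.
At the floor p = 99, quantity demanded = (107.375 − 99)/0.004 = 2093.75.
Sellers' marginal cost at q' = 2093.75: 79.8 + 0.005·2093.75 = 90.26875.
Δq = 3063.88889 − 2093.75 = 970.13889; wedge = 99 − 90.26875 = 8.73125.
DWL = ½ × 970.13889 × 8.73125 = $4235.26 thousand.

$4235.26 thousand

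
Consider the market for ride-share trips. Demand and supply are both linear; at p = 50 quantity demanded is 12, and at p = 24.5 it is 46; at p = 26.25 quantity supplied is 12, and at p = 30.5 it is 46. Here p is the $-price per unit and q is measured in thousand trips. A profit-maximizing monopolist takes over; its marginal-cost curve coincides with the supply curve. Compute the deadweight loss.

Demand slope = (24.5 − 50)/(46 − 12) = −0.75, so p = 59 − 0.75q.
Supply slope = (30.5 − 26.25)/(46 − 12) = 0.125, so p = 24.75 + 0.125q.
Competitive equilibrium: 59 − 0.75q = 24.75 + 0.125q → q* = 39.1429, p* = 29.6429.
Marginal revenue: MR = 59 − 1.5q. Set MR = MC: 59 − 1.5q = 24.75 + 0.125q → q_m = 21.0769.
Price p_m = 59 − 0.75·21.0769 = 43.1923; MC(q_m) = 24.75 + 0.125·21.0769 = 27.3846.
Competitive q* = 39.1429, so Δq = 18.066; wedge = 43.1923 − 27.3846 = 15.8077.
Welfare loss = ½ × 18.066 × 15.8077 = $142.79 thousand.

$142.79 thousand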